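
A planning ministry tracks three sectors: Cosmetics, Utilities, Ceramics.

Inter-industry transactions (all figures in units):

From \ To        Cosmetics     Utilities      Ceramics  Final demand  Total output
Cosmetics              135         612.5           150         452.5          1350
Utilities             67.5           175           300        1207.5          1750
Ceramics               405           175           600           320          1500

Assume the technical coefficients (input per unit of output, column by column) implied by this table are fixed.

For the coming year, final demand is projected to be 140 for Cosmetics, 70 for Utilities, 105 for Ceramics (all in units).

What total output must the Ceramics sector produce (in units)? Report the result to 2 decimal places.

Technical coefficients a_ij = z_ij / X_j:
  a_11 = 135/1350 = 0.10, a_21 = 67.5/1350 = 0.05, a_31 = 405/1350 = 0.30
  a_12 = 612.5/1750 = 0.35, a_22 = 175/1750 = 0.10, a_32 = 175/1750 = 0.10
  a_13 = 150/1500 = 0.10, a_23 = 300/1500 = 0.20, a_33 = 600/1500 = 0.40
I − A =
  [   0.90    -0.35    -0.10]
  [  -0.05     0.90    -0.20]
  [  -0.30    -0.10     0.60]
Cofactors of I−A, C_ij = (−1)^(i+j)·(minor ij) (rows/columns in the sector order above):
  C_11 = (0.90)(0.60) − (-0.20)(-0.10) = 0.5200
  C_12 = −[(-0.05)(0.60) − (-0.20)(-0.30)] = 0.0900
  C_13 = (-0.05)(-0.10) − (0.90)(-0.30) = 0.2750
  C_21 = −[(-0.35)(0.60) − (-0.10)(-0.10)] = 0.2200
  C_22 = (0.90)(0.60) − (-0.10)(-0.30) = 0.5100
  C_23 = −[(0.90)(-0.10) − (-0.35)(-0.30)] = 0.1950
  C_31 = (-0.35)(-0.20) − (-0.10)(0.90) = 0.1600
  C_32 = −[(0.90)(-0.20) − (-0.10)(-0.05)] = 0.1850
  C_33 = (0.90)(0.90) − (-0.35)(-0.05) = 0.7925
det(I−A) = Σ_j (I−A)_1j·C_1j = (0.90)(0.5200) + (-0.35)(0.0900) + (-0.10)(0.2750) = 0.4090
adj(I−A) = Cᵀ =
  [ 0.5200   0.2200   0.1600]
  [ 0.0900   0.5100   0.1850]
  [ 0.2750   0.1950   0.7925]
(I − A)⁻¹ = adj(I−A) / det(I−A) ≈
  [   1.2714     0.5379     0.3912]
  [   0.2200     1.2469     0.4523]
  [   0.6724     0.4768     1.9377]
x = (I − A)⁻¹ d = adj(I−A)·d / det(I−A), with det(I−A) = 0.4090:
  x_1 = (0.5200·140 + 0.2200·70 + 0.1600·105) / 0.4090 = 105.00 / 0.4090 ≈ 256.72
  x_2 = (0.0900·140 + 0.5100·70 + 0.1850·105) / 0.4090 = 67.725 / 0.4090 ≈ 165.59
  x_3 = (0.2750·140 + 0.1950·70 + 0.7925·105) / 0.4090 = 135.3625 / 0.4090 ≈ 330.96

x_3 = 330.96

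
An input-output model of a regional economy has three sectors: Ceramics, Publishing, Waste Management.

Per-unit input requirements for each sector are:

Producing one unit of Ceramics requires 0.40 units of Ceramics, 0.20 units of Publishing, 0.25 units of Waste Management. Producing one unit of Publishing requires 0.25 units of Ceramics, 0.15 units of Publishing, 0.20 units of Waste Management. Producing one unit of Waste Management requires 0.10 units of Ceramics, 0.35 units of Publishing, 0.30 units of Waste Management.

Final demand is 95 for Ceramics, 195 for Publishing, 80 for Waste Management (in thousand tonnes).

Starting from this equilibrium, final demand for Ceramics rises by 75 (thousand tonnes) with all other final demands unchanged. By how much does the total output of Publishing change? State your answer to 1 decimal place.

Δx_P = 73.3

I − A =
  [   0.60    -0.25    -0.10]
  [  -0.20     0.85    -0.35]
  [  -0.25    -0.20     0.70]
Cofactors of I−A, C_ij = (−1)^(i+j)·(minor ij) (rows/columns in the sector order above):
  C_11 = (0.85)(0.70) − (-0.35)(-0.20) = 0.5250
  C_12 = −[(-0.20)(0.70) − (-0.35)(-0.25)] = 0.2275
  C_13 = (-0.20)(-0.20) − (0.85)(-0.25) = 0.2525
  C_21 = −[(-0.25)(0.70) − (-0.10)(-0.20)] = 0.1950
  C_22 = (0.60)(0.70) − (-0.10)(-0.25) = 0.3950
  C_23 = −[(0.60)(-0.20) − (-0.25)(-0.25)] = 0.1825
  C_31 = (-0.25)(-0.35) − (-0.10)(0.85) = 0.1725
  C_32 = −[(0.60)(-0.35) − (-0.10)(-0.20)] = 0.2300
  C_33 = (0.60)(0.85) − (-0.25)(-0.20) = 0.4600
det(I−A) = Σ_j (I−A)_1j·C_1j = (0.60)(0.5250) + (-0.25)(0.2275) + (-0.10)(0.2525) = 0.232875
adj(I−A) = Cᵀ =
  [ 0.5250   0.1950   0.1725]
  [ 0.2275   0.3950   0.2300]
  [ 0.2525   0.1825   0.4600]
(I − A)⁻¹ = adj(I−A) / det(I−A) ≈
  [   2.2544     0.8374     0.7407]
  [   0.9769     1.6962     0.9877]
  [   1.0843     0.7837     1.9753]
Δx = (I − A)⁻¹ Δd with Δd having +75 in the Ceramics component and 0 elsewhere.
So Δx_P = L_PC · (+75), where L_PC = adj(I−A)_PC / det(I−A) = 0.2275 / 0.232875.
Δx_P = 0.2275 × (+75) / 0.232875 = 17.0625 / 0.232875 ≈ 73.3.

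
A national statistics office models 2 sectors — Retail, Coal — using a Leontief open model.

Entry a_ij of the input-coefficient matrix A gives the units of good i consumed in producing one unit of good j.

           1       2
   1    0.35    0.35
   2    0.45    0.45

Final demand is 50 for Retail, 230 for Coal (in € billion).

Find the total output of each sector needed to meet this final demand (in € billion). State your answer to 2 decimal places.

x_1 = 540.00, x_2 = 860.00

I − A =
  [   0.65    -0.35]
  [  -0.45     0.55]
det(I−A) = (0.65)(0.55) − (-0.35)(-0.45) = 0.2000
adj(I−A) = [[0.55, 0.35], [0.45, 0.65]]
(I − A)⁻¹ = adj(I−A) / det(I−A) ≈
  [   2.7500     1.7500]
  [   2.2500     3.2500]
x = (I − A)⁻¹ d = adj(I−A)·d / det(I−A), with det(I−A) = 0.2000:
  x_1 = (0.55·50 + 0.35·230) / 0.2000 = 108.00 / 0.2000 = 540.00
  x_2 = (0.45·50 + 0.65·230) / 0.2000 = 172.00 / 0.2000 = 860.00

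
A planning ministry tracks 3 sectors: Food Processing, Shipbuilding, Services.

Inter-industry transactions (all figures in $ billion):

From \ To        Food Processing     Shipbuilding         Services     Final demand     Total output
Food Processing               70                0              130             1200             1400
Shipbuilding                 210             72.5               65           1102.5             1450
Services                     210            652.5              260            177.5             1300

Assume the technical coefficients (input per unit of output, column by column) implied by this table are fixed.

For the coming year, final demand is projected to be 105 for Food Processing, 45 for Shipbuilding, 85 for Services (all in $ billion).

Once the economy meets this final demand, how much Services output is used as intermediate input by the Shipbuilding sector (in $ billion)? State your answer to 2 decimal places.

Technical coefficients a_ij = z_ij / X_j:
  a_11 = 70/1400 = 0.05, a_21 = 210/1400 = 0.15, a_31 = 210/1400 = 0.15
  a_12 = 0/1450 = 0.00, a_22 = 72.5/1450 = 0.05, a_32 = 652.5/1450 = 0.45
  a_13 = 130/1300 = 0.10, a_23 = 65/1300 = 0.05, a_33 = 260/1300 = 0.20
I − A =
  [   0.95     0.00    -0.10]
  [  -0.15     0.95    -0.05]
  [  -0.15    -0.45     0.80]
Cofactors of I−A, C_ij = (−1)^(i+j)·(minor ij) (rows/columns in the sector order above):
  C_11 = (0.95)(0.80) − (-0.05)(-0.45) = 0.7375
  C_12 = −[(-0.15)(0.80) − (-0.05)(-0.15)] = 0.1275
  C_13 = (-0.15)(-0.45) − (0.95)(-0.15) = 0.2100
  C_21 = −[(0.00)(0.80) − (-0.10)(-0.45)] = 0.0450
  C_22 = (0.95)(0.80) − (-0.10)(-0.15) = 0.7450
  C_23 = −[(0.95)(-0.45) − (0.00)(-0.15)] = 0.4275
  C_31 = (0.00)(-0.05) − (-0.10)(0.95) = 0.0950
  C_32 = −[(0.95)(-0.05) − (-0.10)(-0.15)] = 0.0625
  C_33 = (0.95)(0.95) − (0.00)(-0.15) = 0.9025
det(I−A) = Σ_j (I−A)_1j·C_1j = (0.95)(0.7375) + (0.00)(0.1275) + (-0.10)(0.2100) = 0.679625
adj(I−A) = Cᵀ =
  [ 0.7375   0.0450   0.0950]
  [ 0.1275   0.7450   0.0625]
  [ 0.2100   0.4275   0.9025]
(I − A)⁻¹ = adj(I−A) / det(I−A) ≈
  [   1.0852     0.0662     0.1398]
  [   0.1876     1.0962     0.0920]
  [   0.3090     0.6290     1.3279]
First solve x = (I − A)⁻¹ d = adj(I−A)·d / det(I−A); in particular x_2 = (0.1275·105 + 0.7450·45 + 0.0625·85) / 0.679625 = 52.225 / 0.679625 ≈ 76.8438.
Intermediate flow from 3 to 2: z_32 = a_32 · x_2 = 0.45 × 52.225 / 0.679625 = 23.50125 / 0.679625 ≈ 34.58.

z_32 = 34.58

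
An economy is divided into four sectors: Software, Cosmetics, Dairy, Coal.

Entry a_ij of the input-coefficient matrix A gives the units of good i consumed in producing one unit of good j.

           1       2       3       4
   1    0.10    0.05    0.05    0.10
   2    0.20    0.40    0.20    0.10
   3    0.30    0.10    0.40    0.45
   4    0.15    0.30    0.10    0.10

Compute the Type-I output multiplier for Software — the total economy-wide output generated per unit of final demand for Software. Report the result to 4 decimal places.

I − A =
  [   0.90    -0.05    -0.05    -0.10]
  [  -0.20     0.60    -0.20    -0.10]
  [  -0.30    -0.10     0.60    -0.45]
  [  -0.15    -0.30    -0.10     0.90]
Compute the cofactors C_ij = (−1)^(i+j)·(3×3 minor ij) of I−A; the adjugate is their transpose:
adj(I−A) = Cᵀ =
  [ 0.233000   0.055000   0.047000   0.055500]
  [ 0.178500   0.416625   0.179750   0.156000]
  [ 0.240000   0.226875   0.434250   0.269000]
  [ 0.125000   0.173250   0.116000   0.287000]
det(I−A) = Σ_j (I−A)_1j·C_1j = (0.90)(0.233000) + (-0.05)(0.178500) + (-0.05)(0.240000) + (-0.10)(0.125000) = 0.176275
(I − A)⁻¹ = adj(I−A) / det(I−A) ≈
  [   1.32180     0.31201     0.26663     0.31485]
  [   1.01262     2.36349     1.01971     0.88498]
  [   1.36151     1.28705     2.46348     1.52602]
  [   0.70912     0.98284     0.65806     1.62814]
The output multiplier for sector j is the column-j sum of the Leontief inverse (I − A)⁻¹ = adj(I−A) / det(I−A).
Column 1 of adj(I−A): (0.233000, 0.178500, 0.240000, 0.125000); det(I−A) = 0.176275.
m_1 = (0.233000 + 0.178500 + 0.240000 + 0.125000) / 0.176275 = 0.7765 / 0.176275 ≈ 4.4050.

m_1 = 4.4050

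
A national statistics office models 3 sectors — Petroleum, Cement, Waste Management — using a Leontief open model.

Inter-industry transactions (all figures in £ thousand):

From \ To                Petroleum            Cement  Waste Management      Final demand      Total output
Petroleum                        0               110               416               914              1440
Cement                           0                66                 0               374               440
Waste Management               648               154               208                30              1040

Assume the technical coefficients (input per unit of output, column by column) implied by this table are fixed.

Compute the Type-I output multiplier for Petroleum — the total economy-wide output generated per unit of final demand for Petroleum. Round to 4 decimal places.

m_P = 2.0161

Technical coefficients a_ij = z_ij / X_j:
  a_PP = 0/1440 = 0.00, a_CP = 0/1440 = 0.00, a_WP = 648/1440 = 0.45
  a_PC = 110/440 = 0.25, a_CC = 66/440 = 0.15, a_WC = 154/440 = 0.35
  a_PW = 416/1040 = 0.40, a_CW = 0/1040 = 0.00, a_WW = 208/1040 = 0.20
I − A =
  [   1.00    -0.25    -0.40]
  [   0.00     0.85     0.00]
  [  -0.45    -0.35     0.80]
Cofactors of I−A, C_ij = (−1)^(i+j)·(minor ij) (rows/columns in the sector order above):
  C_11 = (0.85)(0.80) − (0.00)(-0.35) = 0.6800
  C_12 = −[(0.00)(0.80) − (0.00)(-0.45)] = 0.0000
  C_13 = (0.00)(-0.35) − (0.85)(-0.45) = 0.3825
  C_21 = −[(-0.25)(0.80) − (-0.40)(-0.35)] = 0.3400
  C_22 = (1.00)(0.80) − (-0.40)(-0.45) = 0.6200
  C_23 = −[(1.00)(-0.35) − (-0.25)(-0.45)] = 0.4625
  C_31 = (-0.25)(0.00) − (-0.40)(0.85) = 0.3400
  C_32 = −[(1.00)(0.00) − (-0.40)(0.00)] = 0.0000
  C_33 = (1.00)(0.85) − (-0.25)(0.00) = 0.8500
det(I−A) = Σ_j (I−A)_1j·C_1j = (1.00)(0.6800) + (-0.25)(0.0000) + (-0.40)(0.3825) = 0.5270
adj(I−A) = Cᵀ =
  [ 0.6800   0.3400   0.3400]
  [ 0.0000   0.6200   0.0000]
  [ 0.3825   0.4625   0.8500]
(I − A)⁻¹ = adj(I−A) / det(I−A) ≈
  [   1.29032     0.64516     0.64516]
  [   0.00000     1.17647     0.00000]
  [   0.72581     0.87761     1.61290]
The output multiplier for sector j is the column-j sum of the Leontief inverse (I − A)⁻¹ = adj(I−A) / det(I−A).
Column P of adj(I−A): (0.6800, 0.0000, 0.3825); det(I−A) = 0.5270.
m_P = (0.6800 + 0.0000 + 0.3825) / 0.5270 = 1.0625 / 0.5270 ≈ 2.0161.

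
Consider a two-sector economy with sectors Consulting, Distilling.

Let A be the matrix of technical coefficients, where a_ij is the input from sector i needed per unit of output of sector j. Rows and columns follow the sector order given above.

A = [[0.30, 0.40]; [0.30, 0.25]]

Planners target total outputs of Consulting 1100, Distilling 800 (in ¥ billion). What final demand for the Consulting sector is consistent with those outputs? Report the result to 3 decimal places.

I − A =
  [   0.70    -0.40]
  [  -0.30     0.75]
d = (I − A) x:
  d_1 = (+0.70)·1100 + (-0.40)·800 = 450.000
  d_2 = (-0.30)·1100 + (+0.75)·800 = 270.000

d_1 = 450.000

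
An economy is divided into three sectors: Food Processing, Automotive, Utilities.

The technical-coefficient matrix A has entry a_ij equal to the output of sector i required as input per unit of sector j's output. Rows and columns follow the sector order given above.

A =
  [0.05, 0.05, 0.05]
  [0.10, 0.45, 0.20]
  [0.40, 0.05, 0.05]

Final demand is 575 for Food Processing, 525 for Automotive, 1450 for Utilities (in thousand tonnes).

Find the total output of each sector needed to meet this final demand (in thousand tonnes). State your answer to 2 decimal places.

x_F = 803.88, x_A = 1813.52, x_U = 1960.24

I − A =
  [   0.95    -0.05    -0.05]
  [  -0.10     0.55    -0.20]
  [  -0.40    -0.05     0.95]
Cofactors of I−A, C_ij = (−1)^(i+j)·(minor ij) (rows/columns in the sector order above):
  C_11 = (0.55)(0.95) − (-0.20)(-0.05) = 0.5125
  C_12 = −[(-0.10)(0.95) − (-0.20)(-0.40)] = 0.1750
  C_13 = (-0.10)(-0.05) − (0.55)(-0.40) = 0.2250
  C_21 = −[(-0.05)(0.95) − (-0.05)(-0.05)] = 0.0500
  C_22 = (0.95)(0.95) − (-0.05)(-0.40) = 0.8825
  C_23 = −[(0.95)(-0.05) − (-0.05)(-0.40)] = 0.0675
  C_31 = (-0.05)(-0.20) − (-0.05)(0.55) = 0.0375
  C_32 = −[(0.95)(-0.20) − (-0.05)(-0.10)] = 0.1950
  C_33 = (0.95)(0.55) − (-0.05)(-0.10) = 0.5175
det(I−A) = Σ_j (I−A)_1j·C_1j = (0.95)(0.5125) + (-0.05)(0.1750) + (-0.05)(0.2250) = 0.466875
adj(I−A) = Cᵀ =
  [ 0.5125   0.0500   0.0375]
  [ 0.1750   0.8825   0.1950]
  [ 0.2250   0.0675   0.5175]
(I − A)⁻¹ = adj(I−A) / det(I−A) ≈
  [   1.0977     0.1071     0.0803]
  [   0.3748     1.8902     0.4177]
  [   0.4819     0.1446     1.1084]
x = (I − A)⁻¹ d = adj(I−A)·d / det(I−A), with det(I−A) = 0.466875:
  x_F = (0.5125·575 + 0.0500·525 + 0.0375·1450) / 0.466875 = 375.3125 / 0.466875 ≈ 803.88
  x_A = (0.1750·575 + 0.8825·525 + 0.1950·1450) / 0.466875 = 846.6875 / 0.466875 ≈ 1813.52
  x_U = (0.2250·575 + 0.0675·525 + 0.5175·1450) / 0.466875 = 915.1875 / 0.466875 ≈ 1960.24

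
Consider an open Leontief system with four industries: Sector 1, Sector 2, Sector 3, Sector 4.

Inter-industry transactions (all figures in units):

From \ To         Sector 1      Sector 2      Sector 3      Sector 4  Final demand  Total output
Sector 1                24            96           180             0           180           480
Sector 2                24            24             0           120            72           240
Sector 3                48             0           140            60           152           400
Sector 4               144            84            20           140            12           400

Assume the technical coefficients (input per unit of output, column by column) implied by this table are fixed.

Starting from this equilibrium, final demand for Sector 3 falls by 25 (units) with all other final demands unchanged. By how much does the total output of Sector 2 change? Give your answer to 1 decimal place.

Δx_2 = -8.0

Technical coefficients a_ij = z_ij / X_j:
  a_11 = 24/480 = 0.05, a_21 = 24/480 = 0.05, a_31 = 48/480 = 0.10, a_41 = 144/480 = 0.30
  a_12 = 96/240 = 0.40, a_22 = 24/240 = 0.10, a_32 = 0/240 = 0.00, a_42 = 84/240 = 0.35
  a_13 = 180/400 = 0.45, a_23 = 0/400 = 0.00, a_33 = 140/400 = 0.35, a_43 = 20/400 = 0.05
  a_14 = 0/400 = 0.00, a_24 = 120/400 = 0.30, a_34 = 60/400 = 0.15, a_44 = 140/400 = 0.35
I − A =
  [   0.95    -0.40    -0.45     0.00]
  [  -0.05     0.90     0.00    -0.30]
  [  -0.10     0.00     0.65    -0.15]
  [  -0.30    -0.35    -0.05     0.65]
Compute the cofactors C_ij = (−1)^(i+j)·(3×3 minor ij) of I−A; the adjugate is their transpose:
adj(I−A) = Cᵀ =
  [ 0.305250   0.189625   0.222000   0.138750]
  [ 0.080750   0.344750   0.069375   0.175125]
  [ 0.091125   0.093875   0.407000   0.137250]
  [ 0.191375   0.280375   0.171125   0.502250]
det(I−A) = Σ_j (I−A)_1j·C_1j = (0.95)(0.305250) + (-0.40)(0.080750) + (-0.45)(0.091125) + (0.00)(0.191375) = 0.21668125
(I − A)⁻¹ = adj(I−A) / det(I−A) ≈
  [   1.4088     0.8751     1.0245     0.6403]
  [   0.3727     1.5910     0.3202     0.8082]
  [   0.4205     0.4332     1.8783     0.6334]
  [   0.8832     1.2940     0.7898     2.3179]
Δx = (I − A)⁻¹ Δd with Δd having -25 in the Sector 3 component and 0 elsewhere.
So Δx_2 = L_23 · (-25), where L_23 = adj(I−A)_23 / det(I−A) = 0.069375 / 0.21668125.
Δx_2 = 0.069375 × (-25) / 0.21668125 = -1.734375 / 0.21668125 ≈ -8.0.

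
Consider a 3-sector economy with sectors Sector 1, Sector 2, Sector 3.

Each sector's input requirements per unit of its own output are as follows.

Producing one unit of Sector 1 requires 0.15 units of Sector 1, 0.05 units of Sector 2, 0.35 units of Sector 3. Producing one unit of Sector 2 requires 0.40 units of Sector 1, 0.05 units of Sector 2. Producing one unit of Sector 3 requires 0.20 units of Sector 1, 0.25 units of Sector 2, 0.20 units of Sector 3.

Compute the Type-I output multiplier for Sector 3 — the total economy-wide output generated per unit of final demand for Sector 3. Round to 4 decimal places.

m_3 = 2.4598

I − A =
  [   0.85    -0.40    -0.20]
  [  -0.05     0.95    -0.25]
  [  -0.35     0.00     0.80]
Cofactors of I−A, C_ij = (−1)^(i+j)·(minor ij) (rows/columns in the sector order above):
  C_11 = (0.95)(0.80) − (-0.25)(0.00) = 0.7600
  C_12 = −[(-0.05)(0.80) − (-0.25)(-0.35)] = 0.1275
  C_13 = (-0.05)(0.00) − (0.95)(-0.35) = 0.3325
  C_21 = −[(-0.40)(0.80) − (-0.20)(0.00)] = 0.3200
  C_22 = (0.85)(0.80) − (-0.20)(-0.35) = 0.6100
  C_23 = −[(0.85)(0.00) − (-0.40)(-0.35)] = 0.1400
  C_31 = (-0.40)(-0.25) − (-0.20)(0.95) = 0.2900
  C_32 = −[(0.85)(-0.25) − (-0.20)(-0.05)] = 0.2225
  C_33 = (0.85)(0.95) − (-0.40)(-0.05) = 0.7875
det(I−A) = Σ_j (I−A)_1j·C_1j = (0.85)(0.7600) + (-0.40)(0.1275) + (-0.20)(0.3325) = 0.5285
adj(I−A) = Cᵀ =
  [ 0.7600   0.3200   0.2900]
  [ 0.1275   0.6100   0.2225]
  [ 0.3325   0.1400   0.7875]
(I − A)⁻¹ = adj(I−A) / det(I−A) ≈
  [   1.43803     0.60549     0.54872]
  [   0.24125     1.15421     0.42100]
  [   0.62914     0.26490     1.49007]
The output multiplier for sector j is the column-j sum of the Leontief inverse (I − A)⁻¹ = adj(I−A) / det(I−A).
Column 3 of adj(I−A): (0.2900, 0.2225, 0.7875); det(I−A) = 0.5285.
m_3 = (0.2900 + 0.2225 + 0.7875) / 0.5285 = 1.30 / 0.5285 ≈ 2.4598.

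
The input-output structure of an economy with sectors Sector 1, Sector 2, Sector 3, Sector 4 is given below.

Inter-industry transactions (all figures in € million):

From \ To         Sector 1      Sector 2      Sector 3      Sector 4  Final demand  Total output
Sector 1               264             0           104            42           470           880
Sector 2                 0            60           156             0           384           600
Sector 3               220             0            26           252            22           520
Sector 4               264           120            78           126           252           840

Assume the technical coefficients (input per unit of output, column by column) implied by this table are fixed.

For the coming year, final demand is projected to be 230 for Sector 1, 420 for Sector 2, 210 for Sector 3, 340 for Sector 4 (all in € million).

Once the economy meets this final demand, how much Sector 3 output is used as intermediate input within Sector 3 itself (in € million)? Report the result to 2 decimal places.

z_33 = 32.53

Technical coefficients a_ij = z_ij / X_j:
  a_11 = 264/880 = 0.30, a_21 = 0/880 = 0.00, a_31 = 220/880 = 0.25, a_41 = 264/880 = 0.30
  a_12 = 0/600 = 0.00, a_22 = 60/600 = 0.10, a_32 = 0/600 = 0.00, a_42 = 120/600 = 0.20
  a_13 = 104/520 = 0.20, a_23 = 156/520 = 0.30, a_33 = 26/520 = 0.05, a_43 = 78/520 = 0.15
  a_14 = 42/840 = 0.05, a_24 = 0/840 = 0.00, a_34 = 252/840 = 0.30, a_44 = 126/840 = 0.15
I − A =
  [   0.70     0.00    -0.20    -0.05]
  [   0.00     0.90    -0.30     0.00]
  [  -0.25     0.00     0.95    -0.30]
  [  -0.30    -0.20    -0.15     0.85]
Compute the cofactors C_ij = (−1)^(i+j)·(3×3 minor ij) of I−A; the adjugate is their transpose:
adj(I−A) = Cᵀ =
  [ 0.668250   0.021500   0.162750   0.096750]
  [ 0.090750   0.457125   0.174000   0.066750]
  [ 0.272250   0.044500   0.522000   0.200250]
  [ 0.305250   0.123000   0.190500   0.553500]
det(I−A) = Σ_j (I−A)_1j·C_1j = (0.70)(0.668250) + (0.00)(0.090750) + (-0.20)(0.272250) + (-0.05)(0.305250) = 0.3980625
(I − A)⁻¹ = adj(I−A) / det(I−A) ≈
  [   1.6788     0.0540     0.4089     0.2431]
  [   0.2280     1.1484     0.4371     0.1677]
  [   0.6839     0.1118     1.3114     0.5031]
  [   0.7668     0.3090     0.4786     1.3905]
First solve x = (I − A)⁻¹ d = adj(I−A)·d / det(I−A); in particular x_3 = (0.272250·230 + 0.044500·420 + 0.522000·210 + 0.200250·340) / 0.3980625 = 259.0125 / 0.3980625 ≈ 650.6830.
Intermediate flow from 3 to 3: z_33 = a_33 · x_3 = 0.05 × 259.0125 / 0.3980625 = 12.950625 / 0.3980625 ≈ 32.53.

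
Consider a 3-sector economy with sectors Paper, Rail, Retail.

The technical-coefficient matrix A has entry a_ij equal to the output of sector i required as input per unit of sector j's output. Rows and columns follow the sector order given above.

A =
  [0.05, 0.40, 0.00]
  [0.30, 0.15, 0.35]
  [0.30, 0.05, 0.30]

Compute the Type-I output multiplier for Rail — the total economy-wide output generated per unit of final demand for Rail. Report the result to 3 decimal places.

I − A =
  [   0.95    -0.40     0.00]
  [  -0.30     0.85    -0.35]
  [  -0.30    -0.05     0.70]
Cofactors of I−A, C_ij = (−1)^(i+j)·(minor ij) (rows/columns in the sector order above):
  C_11 = (0.85)(0.70) − (-0.35)(-0.05) = 0.5775
  C_12 = −[(-0.30)(0.70) − (-0.35)(-0.30)] = 0.3150
  C_13 = (-0.30)(-0.05) − (0.85)(-0.30) = 0.2700
  C_21 = −[(-0.40)(0.70) − (0.00)(-0.05)] = 0.2800
  C_22 = (0.95)(0.70) − (0.00)(-0.30) = 0.6650
  C_23 = −[(0.95)(-0.05) − (-0.40)(-0.30)] = 0.1675
  C_31 = (-0.40)(-0.35) − (0.00)(0.85) = 0.1400
  C_32 = −[(0.95)(-0.35) − (0.00)(-0.30)] = 0.3325
  C_33 = (0.95)(0.85) − (-0.40)(-0.30) = 0.6875
det(I−A) = Σ_j (I−A)_1j·C_1j = (0.95)(0.5775) + (-0.40)(0.3150) + (0.00)(0.2700) = 0.422625
adj(I−A) = Cᵀ =
  [ 0.5775   0.2800   0.1400]
  [ 0.3150   0.6650   0.3325]
  [ 0.2700   0.1675   0.6875]
(I − A)⁻¹ = adj(I−A) / det(I−A) ≈
  [   1.3665     0.6625     0.3313]
  [   0.7453     1.5735     0.7867]
  [   0.6389     0.3963     1.6267]
The output multiplier for sector j is the column-j sum of the Leontief inverse (I − A)⁻¹ = adj(I−A) / det(I−A).
Column 2 of adj(I−A): (0.2800, 0.6650, 0.1675); det(I−A) = 0.422625.
m_2 = (0.2800 + 0.6650 + 0.1675) / 0.422625 = 1.1125 / 0.422625 ≈ 2.632.

m_2 = 2.632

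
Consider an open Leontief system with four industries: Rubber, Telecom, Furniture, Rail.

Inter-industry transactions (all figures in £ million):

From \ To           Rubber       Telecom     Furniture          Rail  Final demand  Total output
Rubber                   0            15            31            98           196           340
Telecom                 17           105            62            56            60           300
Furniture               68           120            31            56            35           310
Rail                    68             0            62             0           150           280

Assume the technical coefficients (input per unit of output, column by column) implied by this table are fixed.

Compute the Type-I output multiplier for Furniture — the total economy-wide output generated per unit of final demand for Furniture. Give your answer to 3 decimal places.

m_3 = 2.826

Technical coefficients a_ij = z_ij / X_j:
  a_11 = 0/340 = 0.00, a_21 = 17/340 = 0.05, a_31 = 68/340 = 0.20, a_41 = 68/340 = 0.20
  a_12 = 15/300 = 0.05, a_22 = 105/300 = 0.35, a_32 = 120/300 = 0.40, a_42 = 0/300 = 0.00
  a_13 = 31/310 = 0.10, a_23 = 62/310 = 0.20, a_33 = 31/310 = 0.10, a_43 = 62/310 = 0.20
  a_14 = 98/280 = 0.35, a_24 = 56/280 = 0.20, a_34 = 56/280 = 0.20, a_44 = 0/280 = 0.00
I − A =
  [   1.00    -0.05    -0.10    -0.35]
  [  -0.05     0.65    -0.20    -0.20]
  [  -0.20    -0.40     0.90    -0.20]
  [  -0.20     0.00    -0.20     1.00]
Compute the cofactors C_ij = (−1)^(i+j)·(3×3 minor ij) of I−A; the adjugate is their transpose:
adj(I−A) = Cᵀ =
  [ 0.46300   0.11100   0.12250   0.20875]
  [ 0.13500   0.75900   0.23850   0.24675]
  [ 0.19200   0.38400   0.60000   0.26400]
  [ 0.13100   0.09900   0.14450   0.48575]
det(I−A) = Σ_j (I−A)_1j·C_1j = (1.00)(0.46300) + (-0.05)(0.13500) + (-0.10)(0.19200) + (-0.35)(0.13100) = 0.3912
(I − A)⁻¹ = adj(I−A) / det(I−A) ≈
  [   1.1835     0.2837     0.3131     0.5336]
  [   0.3451     1.9402     0.6097     0.6308]
  [   0.4908     0.9816     1.5337     0.6748]
  [   0.3349     0.2531     0.3694     1.2417]
The output multiplier for sector j is the column-j sum of the Leontief inverse (I − A)⁻¹ = adj(I−A) / det(I−A).
Column 3 of adj(I−A): (0.12250, 0.23850, 0.60000, 0.14450); det(I−A) = 0.3912.
m_3 = (0.12250 + 0.23850 + 0.60000 + 0.14450) / 0.3912 = 1.1055 / 0.3912 ≈ 2.826.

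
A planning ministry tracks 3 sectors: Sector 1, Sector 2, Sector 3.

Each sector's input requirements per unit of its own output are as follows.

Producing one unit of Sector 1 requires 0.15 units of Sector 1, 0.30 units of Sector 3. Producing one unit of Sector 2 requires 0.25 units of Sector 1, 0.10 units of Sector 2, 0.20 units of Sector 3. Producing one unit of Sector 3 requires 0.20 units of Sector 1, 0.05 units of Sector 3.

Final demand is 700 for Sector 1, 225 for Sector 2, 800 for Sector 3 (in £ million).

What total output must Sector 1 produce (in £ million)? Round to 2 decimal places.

x_1 = 1196.49

I − A =
  [   0.85    -0.25    -0.20]
  [   0.00     0.90     0.00]
  [  -0.30    -0.20     0.95]
Cofactors of I−A, C_ij = (−1)^(i+j)·(minor ij) (rows/columns in the sector order above):
  C_11 = (0.90)(0.95) − (0.00)(-0.20) = 0.8550
  C_12 = −[(0.00)(0.95) − (0.00)(-0.30)] = 0.0000
  C_13 = (0.00)(-0.20) − (0.90)(-0.30) = 0.2700
  C_21 = −[(-0.25)(0.95) − (-0.20)(-0.20)] = 0.2775
  C_22 = (0.85)(0.95) − (-0.20)(-0.30) = 0.7475
  C_23 = −[(0.85)(-0.20) − (-0.25)(-0.30)] = 0.2450
  C_31 = (-0.25)(0.00) − (-0.20)(0.90) = 0.1800
  C_32 = −[(0.85)(0.00) − (-0.20)(0.00)] = 0.0000
  C_33 = (0.85)(0.90) − (-0.25)(0.00) = 0.7650
det(I−A) = Σ_j (I−A)_1j·C_1j = (0.85)(0.8550) + (-0.25)(0.0000) + (-0.20)(0.2700) = 0.67275
adj(I−A) = Cᵀ =
  [ 0.8550   0.2775   0.1800]
  [ 0.0000   0.7475   0.0000]
  [ 0.2700   0.2450   0.7650]
(I − A)⁻¹ = adj(I−A) / det(I−A) ≈
  [   1.2709     0.4125     0.2676]
  [   0.0000     1.1111     0.0000]
  [   0.4013     0.3642     1.1371]
x = (I − A)⁻¹ d = adj(I−A)·d / det(I−A), with det(I−A) = 0.67275:
  x_1 = (0.8550·700 + 0.2775·225 + 0.1800·800) / 0.67275 = 804.9375 / 0.67275 ≈ 1196.49
  x_2 = (0.0000·700 + 0.7475·225 + 0.0000·800) / 0.67275 = 168.1875 / 0.67275 = 250.00
  x_3 = (0.2700·700 + 0.2450·225 + 0.7650·800) / 0.67275 = 856.125 / 0.67275 ≈ 1272.58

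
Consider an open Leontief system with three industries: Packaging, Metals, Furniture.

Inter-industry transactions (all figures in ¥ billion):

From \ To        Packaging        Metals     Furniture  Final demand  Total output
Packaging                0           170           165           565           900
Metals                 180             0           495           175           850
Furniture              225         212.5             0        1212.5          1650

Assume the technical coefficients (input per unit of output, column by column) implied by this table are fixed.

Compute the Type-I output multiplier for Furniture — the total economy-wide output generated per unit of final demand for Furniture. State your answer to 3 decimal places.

Technical coefficients a_ij = z_ij / X_j:
  a_PP = 0/900 = 0.00, a_MP = 180/900 = 0.20, a_FP = 225/900 = 0.25
  a_PM = 170/850 = 0.20, a_MM = 0/850 = 0.00, a_FM = 212.5/850 = 0.25
  a_PF = 165/1650 = 0.10, a_MF = 495/1650 = 0.30, a_FF = 0/1650 = 0.00
I − A =
  [   1.00    -0.20    -0.10]
  [  -0.20     1.00    -0.30]
  [  -0.25    -0.25     1.00]
Cofactors of I−A, C_ij = (−1)^(i+j)·(minor ij) (rows/columns in the sector order above):
  C_11 = (1.00)(1.00) − (-0.30)(-0.25) = 0.9250
  C_12 = −[(-0.20)(1.00) − (-0.30)(-0.25)] = 0.2750
  C_13 = (-0.20)(-0.25) − (1.00)(-0.25) = 0.3000
  C_21 = −[(-0.20)(1.00) − (-0.10)(-0.25)] = 0.2250
  C_22 = (1.00)(1.00) − (-0.10)(-0.25) = 0.9750
  C_23 = −[(1.00)(-0.25) − (-0.20)(-0.25)] = 0.3000
  C_31 = (-0.20)(-0.30) − (-0.10)(1.00) = 0.1600
  C_32 = −[(1.00)(-0.30) − (-0.10)(-0.20)] = 0.3200
  C_33 = (1.00)(1.00) − (-0.20)(-0.20) = 0.9600
det(I−A) = Σ_j (I−A)_1j·C_1j = (1.00)(0.9250) + (-0.20)(0.2750) + (-0.10)(0.3000) = 0.8400
adj(I−A) = Cᵀ =
  [ 0.9250   0.2250   0.1600]
  [ 0.2750   0.9750   0.3200]
  [ 0.3000   0.3000   0.9600]
(I − A)⁻¹ = adj(I−A) / det(I−A) ≈
  [   1.1012     0.2679     0.1905]
  [   0.3274     1.1607     0.3810]
  [   0.3571     0.3571     1.1429]
The output multiplier for sector j is the column-j sum of the Leontief inverse (I − A)⁻¹ = adj(I−A) / det(I−A).
Column F of adj(I−A): (0.1600, 0.3200, 0.9600); det(I−A) = 0.8400.
m_F = (0.1600 + 0.3200 + 0.9600) / 0.8400 = 1.44 / 0.8400 ≈ 1.714.

m_F = 1.714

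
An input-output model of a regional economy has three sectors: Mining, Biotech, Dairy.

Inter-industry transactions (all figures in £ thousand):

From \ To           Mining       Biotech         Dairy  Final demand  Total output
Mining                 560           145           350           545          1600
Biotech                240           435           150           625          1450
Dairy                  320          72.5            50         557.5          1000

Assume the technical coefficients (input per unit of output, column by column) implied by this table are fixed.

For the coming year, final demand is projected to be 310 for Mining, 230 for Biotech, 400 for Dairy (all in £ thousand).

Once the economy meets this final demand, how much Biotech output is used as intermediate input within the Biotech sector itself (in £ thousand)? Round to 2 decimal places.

Technical coefficients a_ij = z_ij / X_j:
  a_MM = 560/1600 = 0.35, a_BM = 240/1600 = 0.15, a_DM = 320/1600 = 0.20
  a_MB = 145/1450 = 0.10, a_BB = 435/1450 = 0.30, a_DB = 72.5/1450 = 0.05
  a_MD = 350/1000 = 0.35, a_BD = 150/1000 = 0.15, a_DD = 50/1000 = 0.05
I − A =
  [   0.65    -0.10    -0.35]
  [  -0.15     0.70    -0.15]
  [  -0.20    -0.05     0.95]
Cofactors of I−A, C_ij = (−1)^(i+j)·(minor ij) (rows/columns in the sector order above):
  C_11 = (0.70)(0.95) − (-0.15)(-0.05) = 0.6575
  C_12 = −[(-0.15)(0.95) − (-0.15)(-0.20)] = 0.1725
  C_13 = (-0.15)(-0.05) − (0.70)(-0.20) = 0.1475
  C_21 = −[(-0.10)(0.95) − (-0.35)(-0.05)] = 0.1125
  C_22 = (0.65)(0.95) − (-0.35)(-0.20) = 0.5475
  C_23 = −[(0.65)(-0.05) − (-0.10)(-0.20)] = 0.0525
  C_31 = (-0.10)(-0.15) − (-0.35)(0.70) = 0.2600
  C_32 = −[(0.65)(-0.15) − (-0.35)(-0.15)] = 0.1500
  C_33 = (0.65)(0.70) − (-0.10)(-0.15) = 0.4400
det(I−A) = Σ_j (I−A)_1j·C_1j = (0.65)(0.6575) + (-0.10)(0.1725) + (-0.35)(0.1475) = 0.3585
adj(I−A) = Cᵀ =
  [ 0.6575   0.1125   0.2600]
  [ 0.1725   0.5475   0.1500]
  [ 0.1475   0.0525   0.4400]
(I − A)⁻¹ = adj(I−A) / det(I−A) ≈
  [   1.8340     0.3138     0.7252]
  [   0.4812     1.5272     0.4184]
  [   0.4114     0.1464     1.2273]
First solve x = (I − A)⁻¹ d = adj(I−A)·d / det(I−A); in particular x_B = (0.1725·310 + 0.5475·230 + 0.1500·400) / 0.3585 = 239.40 / 0.3585 ≈ 667.7824.
Intermediate flow from B to B: z_BB = a_BB · x_B = 0.30 × 239.40 / 0.3585 = 71.82 / 0.3585 ≈ 200.33.

z_BB = 200.33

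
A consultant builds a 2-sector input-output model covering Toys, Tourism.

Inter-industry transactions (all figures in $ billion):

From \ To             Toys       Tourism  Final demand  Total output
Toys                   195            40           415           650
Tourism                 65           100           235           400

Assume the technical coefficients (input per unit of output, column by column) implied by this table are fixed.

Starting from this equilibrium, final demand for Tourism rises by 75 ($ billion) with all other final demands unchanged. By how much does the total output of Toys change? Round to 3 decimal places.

Δx_1 = 14.563

Technical coefficients a_ij = z_ij / X_j:
  a_11 = 195/650 = 0.30, a_21 = 65/650 = 0.10
  a_12 = 40/400 = 0.10, a_22 = 100/400 = 0.25
I − A =
  [   0.70    -0.10]
  [  -0.10     0.75]
det(I−A) = (0.70)(0.75) − (-0.10)(-0.10) = 0.5150
adj(I−A) = [[0.75, 0.10], [0.10, 0.70]]
(I − A)⁻¹ = adj(I−A) / det(I−A) ≈
  [   1.4563     0.1942]
  [   0.1942     1.3592]
Δx = (I − A)⁻¹ Δd with Δd having +75 in the Tourism component and 0 elsewhere.
So Δx_1 = L_12 · (+75), where L_12 = adj(I−A)_12 / det(I−A) = 0.10 / 0.5150.
Δx_1 = 0.10 × (+75) / 0.5150 = 7.50 / 0.5150 ≈ 14.563.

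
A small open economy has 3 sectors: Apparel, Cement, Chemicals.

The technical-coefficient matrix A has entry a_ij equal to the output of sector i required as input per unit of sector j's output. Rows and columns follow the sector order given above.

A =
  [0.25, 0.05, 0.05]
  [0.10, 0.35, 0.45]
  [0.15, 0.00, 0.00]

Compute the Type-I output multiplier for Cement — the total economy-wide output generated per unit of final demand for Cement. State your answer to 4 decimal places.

I − A =
  [   0.75    -0.05    -0.05]
  [  -0.10     0.65    -0.45]
  [  -0.15     0.00     1.00]
Cofactors of I−A, C_ij = (−1)^(i+j)·(minor ij) (rows/columns in the sector order above):
  C_11 = (0.65)(1.00) − (-0.45)(0.00) = 0.6500
  C_12 = −[(-0.10)(1.00) − (-0.45)(-0.15)] = 0.1675
  C_13 = (-0.10)(0.00) − (0.65)(-0.15) = 0.0975
  C_21 = −[(-0.05)(1.00) − (-0.05)(0.00)] = 0.0500
  C_22 = (0.75)(1.00) − (-0.05)(-0.15) = 0.7425
  C_23 = −[(0.75)(0.00) − (-0.05)(-0.15)] = 0.0075
  C_31 = (-0.05)(-0.45) − (-0.05)(0.65) = 0.0550
  C_32 = −[(0.75)(-0.45) − (-0.05)(-0.10)] = 0.3425
  C_33 = (0.75)(0.65) − (-0.05)(-0.10) = 0.4825
det(I−A) = Σ_j (I−A)_1j·C_1j = (0.75)(0.6500) + (-0.05)(0.1675) + (-0.05)(0.0975) = 0.47425
adj(I−A) = Cᵀ =
  [ 0.6500   0.0500   0.0550]
  [ 0.1675   0.7425   0.3425]
  [ 0.0975   0.0075   0.4825]
(I − A)⁻¹ = adj(I−A) / det(I−A) ≈
  [   1.37059     0.10543     0.11597]
  [   0.35319     1.56563     0.72219]
  [   0.20559     0.01581     1.01740]
The output multiplier for sector j is the column-j sum of the Leontief inverse (I − A)⁻¹ = adj(I−A) / det(I−A).
Column 2 of adj(I−A): (0.0500, 0.7425, 0.0075); det(I−A) = 0.47425.
m_2 = (0.0500 + 0.7425 + 0.0075) / 0.47425 = 0.80 / 0.47425 ≈ 1.6869.

m_2 = 1.6869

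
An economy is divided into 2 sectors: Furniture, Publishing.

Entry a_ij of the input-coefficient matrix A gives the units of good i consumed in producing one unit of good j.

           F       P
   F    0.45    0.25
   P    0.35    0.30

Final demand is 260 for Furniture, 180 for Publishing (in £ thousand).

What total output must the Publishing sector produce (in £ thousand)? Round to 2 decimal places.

I − A =
  [   0.55    -0.25]
  [  -0.35     0.70]
det(I−A) = (0.55)(0.70) − (-0.25)(-0.35) = 0.2975
adj(I−A) = [[0.70, 0.25], [0.35, 0.55]]
(I − A)⁻¹ = adj(I−A) / det(I−A) ≈
  [   2.3529     0.8403]
  [   1.1765     1.8487]
x = (I − A)⁻¹ d = adj(I−A)·d / det(I−A), with det(I−A) = 0.2975:
  x_F = (0.70·260 + 0.25·180) / 0.2975 = 227.00 / 0.2975 ≈ 763.03
  x_P = (0.35·260 + 0.55·180) / 0.2975 = 190.00 / 0.2975 ≈ 638.66

x_P = 638.66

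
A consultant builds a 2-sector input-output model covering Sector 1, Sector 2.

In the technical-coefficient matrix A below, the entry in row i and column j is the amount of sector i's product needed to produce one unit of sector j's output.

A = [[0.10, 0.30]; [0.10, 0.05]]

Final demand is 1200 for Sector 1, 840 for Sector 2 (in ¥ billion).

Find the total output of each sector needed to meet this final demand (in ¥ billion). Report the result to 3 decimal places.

x_1 = 1687.273, x_2 = 1061.818

I − A =
  [   0.90    -0.30]
  [  -0.10     0.95]
det(I−A) = (0.90)(0.95) − (-0.30)(-0.10) = 0.8250
adj(I−A) = [[0.95, 0.30], [0.10, 0.90]]
(I − A)⁻¹ = adj(I−A) / det(I−A) ≈
  [   1.1515     0.3636]
  [   0.1212     1.0909]
x = (I − A)⁻¹ d = adj(I−A)·d / det(I−A), with det(I−A) = 0.8250:
  x_1 = (0.95·1200 + 0.30·840) / 0.8250 = 1392.00 / 0.8250 ≈ 1687.273
  x_2 = (0.10·1200 + 0.90·840) / 0.8250 = 876.00 / 0.8250 ≈ 1061.818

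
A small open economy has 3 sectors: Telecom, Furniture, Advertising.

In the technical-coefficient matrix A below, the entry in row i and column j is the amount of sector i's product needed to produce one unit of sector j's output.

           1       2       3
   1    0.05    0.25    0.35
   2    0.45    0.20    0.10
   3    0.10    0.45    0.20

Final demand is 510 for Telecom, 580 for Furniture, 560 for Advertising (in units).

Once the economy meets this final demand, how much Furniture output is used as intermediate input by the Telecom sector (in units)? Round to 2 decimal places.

z_21 = 820.38

I − A =
  [   0.95    -0.25    -0.35]
  [  -0.45     0.80    -0.10]
  [  -0.10    -0.45     0.80]
Cofactors of I−A, C_ij = (−1)^(i+j)·(minor ij) (rows/columns in the sector order above):
  C_11 = (0.80)(0.80) − (-0.10)(-0.45) = 0.5950
  C_12 = −[(-0.45)(0.80) − (-0.10)(-0.10)] = 0.3700
  C_13 = (-0.45)(-0.45) − (0.80)(-0.10) = 0.2825
  C_21 = −[(-0.25)(0.80) − (-0.35)(-0.45)] = 0.3575
  C_22 = (0.95)(0.80) − (-0.35)(-0.10) = 0.7250
  C_23 = −[(0.95)(-0.45) − (-0.25)(-0.10)] = 0.4525
  C_31 = (-0.25)(-0.10) − (-0.35)(0.80) = 0.3050
  C_32 = −[(0.95)(-0.10) − (-0.35)(-0.45)] = 0.2525
  C_33 = (0.95)(0.80) − (-0.25)(-0.45) = 0.6475
det(I−A) = Σ_j (I−A)_1j·C_1j = (0.95)(0.5950) + (-0.25)(0.3700) + (-0.35)(0.2825) = 0.373875
adj(I−A) = Cᵀ =
  [ 0.5950   0.3575   0.3050]
  [ 0.3700   0.7250   0.2525]
  [ 0.2825   0.4525   0.6475]
(I − A)⁻¹ = adj(I−A) / det(I−A) ≈
  [   1.5914     0.9562     0.8158]
  [   0.9896     1.9392     0.6754]
  [   0.7556     1.2103     1.7319]
First solve x = (I − A)⁻¹ d = adj(I−A)·d / det(I−A); in particular x_1 = (0.5950·510 + 0.3575·580 + 0.3050·560) / 0.373875 = 681.60 / 0.373875 ≈ 1823.0692.
Intermediate flow from 2 to 1: z_21 = a_21 · x_1 = 0.45 × 681.60 / 0.373875 = 306.72 / 0.373875 ≈ 820.38.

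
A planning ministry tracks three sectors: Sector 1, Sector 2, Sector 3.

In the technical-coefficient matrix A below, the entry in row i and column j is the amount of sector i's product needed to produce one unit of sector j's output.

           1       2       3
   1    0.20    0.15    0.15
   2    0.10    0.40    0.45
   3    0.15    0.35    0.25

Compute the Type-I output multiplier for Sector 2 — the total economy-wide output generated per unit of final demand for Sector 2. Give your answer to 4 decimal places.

m_2 = 5.3901

I − A =
  [   0.80    -0.15    -0.15]
  [  -0.10     0.60    -0.45]
  [  -0.15    -0.35     0.75]
Cofactors of I−A, C_ij = (−1)^(i+j)·(minor ij) (rows/columns in the sector order above):
  C_11 = (0.60)(0.75) − (-0.45)(-0.35) = 0.2925
  C_12 = −[(-0.10)(0.75) − (-0.45)(-0.15)] = 0.1425
  C_13 = (-0.10)(-0.35) − (0.60)(-0.15) = 0.1250
  C_21 = −[(-0.15)(0.75) − (-0.15)(-0.35)] = 0.1650
  C_22 = (0.80)(0.75) − (-0.15)(-0.15) = 0.5775
  C_23 = −[(0.80)(-0.35) − (-0.15)(-0.15)] = 0.3025
  C_31 = (-0.15)(-0.45) − (-0.15)(0.60) = 0.1575
  C_32 = −[(0.80)(-0.45) − (-0.15)(-0.10)] = 0.3750
  C_33 = (0.80)(0.60) − (-0.15)(-0.10) = 0.4650
det(I−A) = Σ_j (I−A)_1j·C_1j = (0.80)(0.2925) + (-0.15)(0.1425) + (-0.15)(0.1250) = 0.193875
adj(I−A) = Cᵀ =
  [ 0.2925   0.1650   0.1575]
  [ 0.1425   0.5775   0.3750]
  [ 0.1250   0.3025   0.4650]
(I − A)⁻¹ = adj(I−A) / det(I−A) ≈
  [   1.50870     0.85106     0.81238]
  [   0.73501     2.97872     1.93424]
  [   0.64475     1.56028     2.39845]
The output multiplier for sector j is the column-j sum of the Leontief inverse (I − A)⁻¹ = adj(I−A) / det(I−A).
Column 2 of adj(I−A): (0.1650, 0.5775, 0.3025); det(I−A) = 0.193875.
m_2 = (0.1650 + 0.5775 + 0.3025) / 0.193875 = 1.045 / 0.193875 ≈ 5.3901.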